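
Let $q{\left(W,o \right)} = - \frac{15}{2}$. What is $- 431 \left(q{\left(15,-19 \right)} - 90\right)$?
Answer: $\frac{84045}{2} \approx 42023.0$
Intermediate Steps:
$q{\left(W,o \right)} = - \frac{15}{2}$ ($q{\left(W,o \right)} = \left(-15\right) \frac{1}{2} = - \frac{15}{2}$)
$- 431 \left(q{\left(15,-19 \right)} - 90\right) = - 431 \left(- \frac{15}{2} - 90\right) = \left(-431\right) \left(- \frac{195}{2}\right) = \frac{84045}{2}$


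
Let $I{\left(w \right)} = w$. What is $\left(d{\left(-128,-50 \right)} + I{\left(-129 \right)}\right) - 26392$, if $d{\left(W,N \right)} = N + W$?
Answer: $-26699$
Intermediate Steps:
$\left(d{\left(-128,-50 \right)} + I{\left(-129 \right)}\right) - 26392 = \left(\left(-50 - 128\right) - 129\right) - 26392 = \left(-178 - 129\right) - 26392 = -307 - 26392 = -26699$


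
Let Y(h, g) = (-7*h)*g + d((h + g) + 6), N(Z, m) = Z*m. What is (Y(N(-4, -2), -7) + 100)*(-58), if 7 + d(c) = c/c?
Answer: -28188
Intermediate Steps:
d(c) = -6 (d(c) = -7 + c/c = -7 + 1 = -6)
Y(h, g) = -6 - 7*g*h (Y(h, g) = (-7*h)*g - 6 = -7*g*h - 6 = -6 - 7*g*h)
(Y(N(-4, -2), -7) + 100)*(-58) = ((-6 - 7*(-7)*(-4*(-2))) + 100)*(-58) = ((-6 - 7*(-7)*8) + 100)*(-58) = ((-6 + 392) + 100)*(-58) = (386 + 100)*(-58) = 486*(-58) = -28188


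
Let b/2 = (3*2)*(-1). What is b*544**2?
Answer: -3551232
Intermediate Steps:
b = -12 (b = 2*((3*2)*(-1)) = 2*(6*(-1)) = 2*(-6) = -12)
b*544**2 = -12*544**2 = -12*295936 = -3551232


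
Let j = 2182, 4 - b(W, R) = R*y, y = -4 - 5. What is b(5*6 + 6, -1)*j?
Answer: -10910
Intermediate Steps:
y = -9
b(W, R) = 4 + 9*R (b(W, R) = 4 - R*(-9) = 4 - (-9)*R = 4 + 9*R)
b(5*6 + 6, -1)*j = (4 + 9*(-1))*2182 = (4 - 9)*2182 = -5*2182 = -10910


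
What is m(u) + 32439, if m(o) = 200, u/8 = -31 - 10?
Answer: 32639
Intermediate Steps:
u = -328 (u = 8*(-31 - 10) = 8*(-41) = -328)
m(u) + 32439 = 200 + 32439 = 32639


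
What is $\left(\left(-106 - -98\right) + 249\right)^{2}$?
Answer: $58081$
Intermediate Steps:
$\left(\left(-106 - -98\right) + 249\right)^{2} = \left(\left(-106 + 98\right) + 249\right)^{2} = \left(-8 + 249\right)^{2} = 241^{2} = 58081$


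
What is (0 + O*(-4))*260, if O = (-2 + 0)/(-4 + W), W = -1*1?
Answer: -416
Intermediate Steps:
W = -1
O = ⅖ (O = (-2 + 0)/(-4 - 1) = -2/(-5) = -2*(-⅕) = ⅖ ≈ 0.40000)
(0 + O*(-4))*260 = (0 + (⅖)*(-4))*260 = (0 - 8/5)*260 = -8/5*260 = -416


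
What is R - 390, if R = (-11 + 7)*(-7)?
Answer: -362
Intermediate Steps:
R = 28 (R = -4*(-7) = 28)
R - 390 = 28 - 390 = -362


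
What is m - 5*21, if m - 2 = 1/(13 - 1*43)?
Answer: -3091/30 ≈ -103.03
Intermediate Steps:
m = 59/30 (m = 2 + 1/(13 - 1*43) = 2 + 1/(13 - 43) = 2 + 1/(-30) = 2 - 1/30 = 59/30 ≈ 1.9667)
m - 5*21 = 59/30 - 5*21 = 59/30 - 105 = -3091/30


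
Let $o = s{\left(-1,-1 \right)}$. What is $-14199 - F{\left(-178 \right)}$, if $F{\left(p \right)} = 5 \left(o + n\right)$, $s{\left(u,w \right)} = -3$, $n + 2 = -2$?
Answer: $-14164$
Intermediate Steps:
$n = -4$ ($n = -2 - 2 = -4$)
$o = -3$
$F{\left(p \right)} = -35$ ($F{\left(p \right)} = 5 \left(-3 - 4\right) = 5 \left(-7\right) = -35$)
$-14199 - F{\left(-178 \right)} = -14199 - -35 = -14199 + 35 = -14164$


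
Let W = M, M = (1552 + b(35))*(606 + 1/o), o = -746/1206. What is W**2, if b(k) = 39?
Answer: 128642077862397225/139129 ≈ 9.2462e+11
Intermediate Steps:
o = -373/603 (o = -746*1/1206 = -373/603 ≈ -0.61857)
M = 358667085/373 (M = (1552 + 39)*(606 + 1/(-373/603)) = 1591*(606 - 603/373) = 1591*(225435/373) = 358667085/373 ≈ 9.6157e+5)
W = 358667085/373 ≈ 9.6157e+5
W**2 = (358667085/373)**2 = 128642077862397225/139129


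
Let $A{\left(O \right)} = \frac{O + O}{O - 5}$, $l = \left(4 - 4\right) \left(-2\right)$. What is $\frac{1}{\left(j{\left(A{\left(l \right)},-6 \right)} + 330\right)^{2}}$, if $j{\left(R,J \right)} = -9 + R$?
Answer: $\frac{1}{103041} \approx 9.7049 \cdot 10^{-6}$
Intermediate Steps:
$l = 0$ ($l = 0 \left(-2\right) = 0$)
$A{\left(O \right)} = \frac{2 O}{-5 + O}$
$\frac{1}{\left(j{\left(A{\left(l \right)},-6 \right)} + 330\right)^{2}} = \frac{1}{\left(\left(-9 + 2 \cdot 0 \frac{1}{-5 + 0}\right) + 330\right)^{2}} = \frac{1}{\left(\left(-9 + 2 \cdot 0 \frac{1}{-5}\right) + 330\right)^{2}} = \frac{1}{\left(\left(-9 + 2 \cdot 0 \left(- \frac{1}{5}\right)\right) + 330\right)^{2}} = \frac{1}{\left(\left(-9 + 0\right) + 330\right)^{2}} = \frac{1}{\left(-9 + 330\right)^{2}} = \frac{1}{321^{2}} = \frac{1}{103041}$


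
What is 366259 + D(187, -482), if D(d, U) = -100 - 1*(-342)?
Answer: 366501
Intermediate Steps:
D(d, U) = 242 (D(d, U) = -100 + 342 = 242)
366259 + D(187, -482) = 366259 + 242 = 366501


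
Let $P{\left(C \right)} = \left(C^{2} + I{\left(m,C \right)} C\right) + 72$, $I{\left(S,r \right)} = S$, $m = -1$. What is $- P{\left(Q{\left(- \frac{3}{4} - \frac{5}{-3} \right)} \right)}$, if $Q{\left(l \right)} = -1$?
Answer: $-74$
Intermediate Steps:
$P{\left(C \right)} = 72 + C^{2} - C$ ($P{\left(C \right)} = \left(C^{2} - C\right) + 72 = 72 + C^{2} - C$)
$- P{\left(Q{\left(- \frac{3}{4} - \frac{5}{-3} \right)} \right)} = - (72 + \left(-1\right)^{2} - -1) = - (72 + 1 + 1) = \left(-1\right) 74 = -74$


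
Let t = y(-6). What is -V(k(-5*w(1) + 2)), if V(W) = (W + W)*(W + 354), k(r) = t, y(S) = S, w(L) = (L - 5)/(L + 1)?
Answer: 4176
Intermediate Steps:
w(L) = (-5 + L)/(1 + L)
t = -6
k(r) = -6
V(W) = 2*W*(354 + W) (V(W) = (2*W)*(354 + W) = 2*W*(354 + W))
-V(k(-5*w(1) + 2)) = -2*(-6)*(354 - 6) = -2*(-6)*348 = -1*(-4176) = 4176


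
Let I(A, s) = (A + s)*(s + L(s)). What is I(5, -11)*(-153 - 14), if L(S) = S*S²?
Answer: -1344684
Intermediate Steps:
L(S) = S³
I(A, s) = (A + s)*(s + s³)
I(5, -11)*(-153 - 14) = (-11*(5 - 11 + (-11)³ + 5*(-11)²))*(-153 - 14) = -11*(5 - 11 - 1331 + 5*121)*(-167) = -11*(5 - 11 - 1331 + 605)*(-167) = -11*(-732)*(-167) = 8052*(-167) = -1344684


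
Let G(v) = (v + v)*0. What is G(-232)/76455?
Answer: 0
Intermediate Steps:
G(v) = 0 (G(v) = (2*v)*0 = 0)
G(-232)/76455 = 0/76455 = 0*(1/76455) = 0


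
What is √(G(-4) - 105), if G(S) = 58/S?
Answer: I*√478/2 ≈ 10.932*I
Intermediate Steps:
√(G(-4) - 105) = √(58/(-4) - 105) = √(58*(-¼) - 105) = √(-29/2 - 105) = √(-239/2) = I*√478/2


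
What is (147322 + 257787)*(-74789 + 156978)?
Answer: 33295503601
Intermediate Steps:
(147322 + 257787)*(-74789 + 156978) = 405109*82189 = 33295503601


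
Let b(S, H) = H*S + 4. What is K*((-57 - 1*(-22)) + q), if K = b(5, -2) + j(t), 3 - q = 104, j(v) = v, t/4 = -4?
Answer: 2992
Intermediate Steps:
b(S, H) = 4 + H*S
t = -16 (t = 4*(-4) = -16)
q = -101 (q = 3 - 1*104 = 3 - 104 = -101)
K = -22 (K = (4 - 2*5) - 16 = (4 - 10) - 16 = -6 - 16 = -22)
K*((-57 - 1*(-22)) + q) = -22*((-57 - 1*(-22)) - 101) = -22*((-57 + 22) - 101) = -22*(-35 - 101) = -22*(-136) = 2992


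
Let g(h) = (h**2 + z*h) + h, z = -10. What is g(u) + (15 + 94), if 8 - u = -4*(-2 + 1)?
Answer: 89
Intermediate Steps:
u = 4 (u = 8 - (-4)*(-2 + 1) = 8 - (-4)*(-1) = 8 - 1*4 = 8 - 4 = 4)
g(h) = h**2 - 9*h (g(h) = (h**2 - 10*h) + h = h**2 - 9*h)
g(u) + (15 + 94) = 4*(-9 + 4) + (15 + 94) = 4*(-5) + 109 = -20 + 109 = 89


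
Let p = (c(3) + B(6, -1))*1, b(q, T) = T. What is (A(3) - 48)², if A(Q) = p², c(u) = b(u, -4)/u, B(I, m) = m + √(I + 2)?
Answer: 110833/81 + 17416*√2/27 ≈ 2280.5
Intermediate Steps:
B(I, m) = m + √(2 + I)
c(u) = -4/u
p = -7/3 + 2*√2 (p = (-4/3 + (-1 + √(2 + 6)))*1 = (-4*⅓ + (-1 + √8))*1 = (-4/3 + (-1 + 2*√2))*1 = (-7/3 + 2*√2)*1 = -7/3 + 2*√2 ≈ 0.49509)
A(Q) = (-7/3 + 2*√2)²
(A(3) - 48)² = ((121/9 - 28*√2/3) - 48)² = (-311/9 - 28*√2/3)²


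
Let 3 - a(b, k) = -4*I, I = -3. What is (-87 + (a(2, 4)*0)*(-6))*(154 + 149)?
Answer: -26361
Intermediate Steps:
a(b, k) = -9 (a(b, k) = 3 - (-4)*(-3) = 3 - 1*12 = 3 - 12 = -9)
(-87 + (a(2, 4)*0)*(-6))*(154 + 149) = (-87 - 9*0*(-6))*(154 + 149) = (-87 + 0*(-6))*303 = (-87 + 0)*303 = -87*303 = -26361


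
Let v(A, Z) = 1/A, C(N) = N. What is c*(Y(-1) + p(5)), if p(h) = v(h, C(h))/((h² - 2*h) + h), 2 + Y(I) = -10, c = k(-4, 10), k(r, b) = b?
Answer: -1199/10 ≈ -119.90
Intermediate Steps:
c = 10
Y(I) = -12 (Y(I) = -2 - 10 = -12)
p(h) = 1/(h*(h² - h)) (p(h) = 1/(h*((h² - 2*h) + h)) = 1/(h*(h² - h)))
c*(Y(-1) + p(5)) = 10*(-12 + 1/(5²*(-1 + 5))) = 10*(-12 + (1/25)/4) = 10*(-12 + (1/25)*(¼)) = 10*(-12 + 1/100) = 10*(-1199/100) = -1199/10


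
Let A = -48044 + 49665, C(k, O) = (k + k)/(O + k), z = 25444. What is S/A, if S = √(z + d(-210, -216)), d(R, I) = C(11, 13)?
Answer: √916017/9726 ≈ 0.098405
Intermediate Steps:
C(k, O) = 2*k/(O + k) (C(k, O) = (2*k)/(O + k) = 2*k/(O + k))
d(R, I) = 11/12 (d(R, I) = 2*11/(13 + 11) = 2*11/24 = 2*11*(1/24) = 11/12)
S = √916017/6 (S = √(25444 + 11/12) = √(305339/12) = √916017/6 ≈ 159.51)
A = 1621
S/A = (√916017/6)/1621 = (√916017/6)*(1/1621) = √916017/9726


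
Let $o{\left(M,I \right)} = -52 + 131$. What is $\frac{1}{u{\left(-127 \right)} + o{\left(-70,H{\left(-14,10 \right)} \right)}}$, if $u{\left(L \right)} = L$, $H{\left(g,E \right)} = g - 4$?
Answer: $- \frac{1}{48} \approx -0.020833$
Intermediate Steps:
$H{\left(g,E \right)} = -4 + g$
$o{\left(M,I \right)} = 79$
$\frac{1}{u{\left(-127 \right)} + o{\left(-70,H{\left(-14,10 \right)} \right)}} = \frac{1}{-127 + 79} = \frac{1}{-48} = - \frac{1}{48}$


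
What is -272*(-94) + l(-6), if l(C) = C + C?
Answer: 25556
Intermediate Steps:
l(C) = 2*C
-272*(-94) + l(-6) = -272*(-94) + 2*(-6) = 25568 - 12 = 25556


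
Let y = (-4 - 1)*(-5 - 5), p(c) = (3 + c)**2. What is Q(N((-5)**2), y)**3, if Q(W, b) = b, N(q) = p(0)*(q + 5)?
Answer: 125000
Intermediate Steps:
N(q) = 45 + 9*q (N(q) = (3 + 0)**2*(q + 5) = 3**2*(5 + q) = 9*(5 + q) = 45 + 9*q)
y = 50 (y = -5*(-10) = 50)
Q(N((-5)**2), y)**3 = 50**3 = 125000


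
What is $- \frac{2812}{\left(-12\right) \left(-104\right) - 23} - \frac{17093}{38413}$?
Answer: $- \frac{128956281}{47055925} \approx -2.7405$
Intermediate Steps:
$- \frac{2812}{\left(-12\right) \left(-104\right) - 23} - \frac{17093}{38413} = - \frac{2812}{1248 - 23} - \frac{17093}{38413} = - \frac{2812}{1225} - \frac{17093}{38413} = - \frac{128956281}{47055925}$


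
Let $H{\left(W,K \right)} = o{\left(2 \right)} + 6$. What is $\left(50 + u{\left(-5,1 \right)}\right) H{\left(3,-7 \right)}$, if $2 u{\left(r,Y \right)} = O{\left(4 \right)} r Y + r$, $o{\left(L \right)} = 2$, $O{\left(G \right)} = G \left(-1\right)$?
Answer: $460$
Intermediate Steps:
$O{\left(G \right)} = - G$
$H{\left(W,K \right)} = 8$ ($H{\left(W,K \right)} = 2 + 6 = 8$)
$u{\left(r,Y \right)} = \frac{r}{2} - 2 Y r$ ($u{\left(r,Y \right)} = \frac{\left(-1\right) 4 r Y + r}{2} = \frac{- 4 r Y + r}{2} = \frac{- 4 Y r + r}{2} = \frac{r - 4 Y r}{2} = \frac{r}{2} - 2 Y r$)
$\left(50 + u{\left(-5,1 \right)}\right) H{\left(3,-7 \right)} = \left(50 + \frac{1}{2} \left(-5\right) \left(1 - 4\right)\right) 8 = \left(50 + \frac{1}{2} \left(-5\right) \left(-3\right)\right) 8 = \left(50 + \frac{15}{2}\right) 8 = \frac{115}{2} \cdot 8 = 460$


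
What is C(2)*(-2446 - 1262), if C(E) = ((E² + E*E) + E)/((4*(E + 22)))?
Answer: -1545/4 ≈ -386.25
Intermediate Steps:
C(E) = (E + 2*E²)/(88 + 4*E) (C(E) = ((E² + E²) + E)/((4*(22 + E))) = (2*E² + E)/(88 + 4*E) = (E + 2*E²)/(88 + 4*E))
C(2)*(-2446 - 1262) = ((¼)*2*(1 + 2*2)/(22 + 2))*(-2446 - 1262) = ((¼)*2*(1 + 4)/24)*(-3708) = ((¼)*2*(1/24)*5)*(-3708) = (5/48)*(-3708) = -1545/4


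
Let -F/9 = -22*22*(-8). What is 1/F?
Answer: -1/34848 ≈ -2.8696e-5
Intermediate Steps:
F = -34848 (F = -9*(-22*22)*(-8) = -(-4356)*(-8) = -9*3872 = -34848)
1/F = 1/(-34848) = -1/34848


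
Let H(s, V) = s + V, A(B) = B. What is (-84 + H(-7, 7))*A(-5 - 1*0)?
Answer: 420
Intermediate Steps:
H(s, V) = V + s
(-84 + H(-7, 7))*A(-5 - 1*0) = (-84 + (7 - 7))*(-5 - 1*0) = (-84 + 0)*(-5 + 0) = -84*(-5) = 420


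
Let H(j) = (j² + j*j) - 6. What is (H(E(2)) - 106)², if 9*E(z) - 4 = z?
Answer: 1000000/81 ≈ 12346.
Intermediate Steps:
E(z) = 4/9 + z/9
H(j) = -6 + 2*j² (H(j) = (j² + j²) - 6 = 2*j² - 6 = -6 + 2*j²)
(H(E(2)) - 106)² = ((-6 + 2*(4/9 + (⅑)*2)²) - 106)² = ((-6 + 2*(4/9 + 2/9)²) - 106)² = ((-6 + 2*(⅔)²) - 106)² = ((-6 + 2*(4/9)) - 106)² = ((-6 + 8/9) - 106)² = (-46/9 - 106)² = (-1000/9)² = 1000000/81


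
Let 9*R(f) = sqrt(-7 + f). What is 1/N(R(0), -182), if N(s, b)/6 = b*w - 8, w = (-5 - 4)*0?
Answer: -1/48 ≈ -0.020833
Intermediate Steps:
w = 0 (w = -9*0 = 0)
R(f) = sqrt(-7 + f)/9
N(s, b) = -48 (N(s, b) = 6*(b*0 - 8) = 6*(0 - 8) = 6*(-8) = -48)
1/N(R(0), -182) = 1/(-48) = -1/48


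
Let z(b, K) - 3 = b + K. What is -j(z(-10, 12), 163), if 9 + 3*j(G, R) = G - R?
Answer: 167/3 ≈ 55.667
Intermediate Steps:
z(b, K) = 3 + K + b (z(b, K) = 3 + (b + K) = 3 + (K + b) = 3 + K + b)
j(G, R) = -3 - R/3 + G/3 (j(G, R) = -3 + (G - R)/3 = -3 + (-R/3 + G/3) = -3 - R/3 + G/3)
-j(z(-10, 12), 163) = -(-3 - 1/3*163 + (3 + 12 - 10)/3) = -(-3 - 163/3 + (1/3)*5) = -(-3 - 163/3 + 5/3) = -1*(-167/3) = 167/3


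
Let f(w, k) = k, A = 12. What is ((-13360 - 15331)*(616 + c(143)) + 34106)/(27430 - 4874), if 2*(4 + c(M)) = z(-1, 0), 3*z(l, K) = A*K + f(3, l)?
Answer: -105120025/135336 ≈ -776.73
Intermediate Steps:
z(l, K) = 4*K + l/3 (z(l, K) = (12*K + l)/3 = (l + 12*K)/3 = 4*K + l/3)
c(M) = -25/6 (c(M) = -4 + (4*0 + (⅓)*(-1))/2 = -4 + (0 - ⅓)/2 = -4 + (½)*(-⅓) = -4 - ⅙ = -25/6)
((-13360 - 15331)*(616 + c(143)) + 34106)/(27430 - 4874) = ((-13360 - 15331)*(616 - 25/6) + 34106)/(27430 - 4874) = (-28691*3671/6 + 34106)/22556 = (-105324661/6 + 34106)*(1/22556) = -105120025/6*1/22556 = -105120025/135336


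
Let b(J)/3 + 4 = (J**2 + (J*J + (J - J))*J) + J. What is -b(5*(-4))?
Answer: 22872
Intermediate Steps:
b(J) = -12 + 3*J + 3*J**2 + 3*J**3 (b(J) = -12 + 3*((J**2 + (J*J + (J - J))*J) + J) = -12 + 3*((J**2 + (J**2 + 0)*J) + J) = -12 + 3*((J**2 + J**2*J) + J) = -12 + 3*((J**2 + J**3) + J) = -12 + 3*(J + J**2 + J**3) = -12 + (3*J + 3*J**2 + 3*J**3) = -12 + 3*J + 3*J**2 + 3*J**3)
-b(5*(-4)) = -(-12 + 3*(5*(-4)) + 3*(5*(-4))**2 + 3*(5*(-4))**3) = -(-12 + 3*(-20) + 3*(-20)**2 + 3*(-20)**3) = -(-12 - 60 + 3*400 + 3*(-8000)) = -(-12 - 60 + 1200 - 24000) = -1*(-22872) = 22872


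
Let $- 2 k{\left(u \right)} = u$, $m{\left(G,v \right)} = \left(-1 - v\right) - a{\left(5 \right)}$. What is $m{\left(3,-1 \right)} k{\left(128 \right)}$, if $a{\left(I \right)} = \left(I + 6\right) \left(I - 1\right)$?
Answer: $2816$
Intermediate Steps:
$a{\left(I \right)} = \left(-1 + I\right) \left(6 + I\right)$ ($a{\left(I \right)} = \left(6 + I\right) \left(-1 + I\right) = \left(-1 + I\right) \left(6 + I\right)$)
$m{\left(G,v \right)} = -45 - v$ ($m{\left(G,v \right)} = \left(-1 - v\right) - \left(-6 + 5^{2} + 5 \cdot 5\right) = \left(-1 - v\right) - \left(-6 + 25 + 25\right) = \left(-1 - v\right) - 44 = -45 - v$)
$k{\left(u \right)} = - \frac{u}{2}$
$m{\left(3,-1 \right)} k{\left(128 \right)} = \left(-45 - -1\right) \left(\left(- \frac{1}{2}\right) 128\right) = \left(-45 + 1\right) \left(-64\right) = \left(-44\right) \left(-64\right) = 2816$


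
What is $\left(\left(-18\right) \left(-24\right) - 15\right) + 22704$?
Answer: $23121$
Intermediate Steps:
$\left(\left(-18\right) \left(-24\right) - 15\right) + 22704 = \left(432 - 15\right) + 22704 = 417 + 22704 = 23121$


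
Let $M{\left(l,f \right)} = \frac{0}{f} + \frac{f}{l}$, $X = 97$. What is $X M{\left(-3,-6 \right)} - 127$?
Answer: $67$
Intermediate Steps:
$M{\left(l,f \right)} = \frac{f}{l}$ ($M{\left(l,f \right)} = 0 + \frac{f}{l} = \frac{f}{l}$)
$X M{\left(-3,-6 \right)} - 127 = 97 \left(- \frac{6}{-3}\right) - 127 = 97 \left(\left(-6\right) \left(- \frac{1}{3}\right)\right) - 127 = 97 \cdot 2 - 127 = 194 - 127 = 67$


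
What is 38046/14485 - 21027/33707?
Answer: 977840427/488245895 ≈ 2.0028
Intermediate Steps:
38046/14485 - 21027/33707 = 977840427/488245895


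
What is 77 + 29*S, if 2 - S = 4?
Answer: 19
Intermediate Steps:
S = -2 (S = 2 - 1*4 = 2 - 4 = -2)
77 + 29*S = 77 + 29*(-2) = 77 - 58 = 19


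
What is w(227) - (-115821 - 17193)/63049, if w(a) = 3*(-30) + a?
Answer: 1252961/9007 ≈ 139.11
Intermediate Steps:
w(a) = -90 + a
w(227) - (-115821 - 17193)/63049 = (-90 + 227) - (-115821 - 17193)/63049 = 137 - (-133014)/63049 = 137 - 1*(-19002/9007) = 137 + 19002/9007 = 1252961/9007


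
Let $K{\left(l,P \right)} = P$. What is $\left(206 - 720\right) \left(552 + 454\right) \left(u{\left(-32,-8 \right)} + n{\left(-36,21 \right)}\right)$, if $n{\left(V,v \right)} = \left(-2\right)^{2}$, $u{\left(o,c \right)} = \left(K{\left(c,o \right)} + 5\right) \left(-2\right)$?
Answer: $-29990872$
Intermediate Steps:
$u{\left(o,c \right)} = -10 - 2 o$ ($u{\left(o,c \right)} = \left(o + 5\right) \left(-2\right) = \left(5 + o\right) \left(-2\right) = -10 - 2 o$)
$n{\left(V,v \right)} = 4$
$\left(206 - 720\right) \left(552 + 454\right) \left(u{\left(-32,-8 \right)} + n{\left(-36,21 \right)}\right) = \left(206 - 720\right) \left(552 + 454\right) \left(\left(-10 - -64\right) + 4\right) = \left(-514\right) 1006 \left(\left(-10 + 64\right) + 4\right) = - 517084 \left(54 + 4\right) = \left(-517084\right) 58 = -29990872$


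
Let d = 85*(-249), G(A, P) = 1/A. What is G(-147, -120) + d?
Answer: -3111256/147 ≈ -21165.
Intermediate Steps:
d = -21165
G(-147, -120) + d = 1/(-147) - 21165 = -1/147 - 21165 = -3111256/147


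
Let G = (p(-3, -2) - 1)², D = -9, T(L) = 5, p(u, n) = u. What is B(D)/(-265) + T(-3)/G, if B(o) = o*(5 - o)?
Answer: 3341/4240 ≈ 0.78797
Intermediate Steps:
G = 16 (G = (-3 - 1)² = (-4)² = 16)
B(D)/(-265) + T(-3)/G = -9*(5 - 1*(-9))/(-265) + 5/16 = -9*(5 + 9)*(-1/265) + 5*(1/16) = -9*14*(-1/265) + 5/16 = -126*(-1/265) + 5/16 = 126/265 + 5/16 = 3341/4240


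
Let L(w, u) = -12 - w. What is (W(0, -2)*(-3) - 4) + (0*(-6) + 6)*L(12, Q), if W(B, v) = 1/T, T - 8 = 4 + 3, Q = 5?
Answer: -741/5 ≈ -148.20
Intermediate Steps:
T = 15 (T = 8 + (4 + 3) = 8 + 7 = 15)
W(B, v) = 1/15
(W(0, -2)*(-3) - 4) + (0*(-6) + 6)*L(12, Q) = ((1/15)*(-3) - 4) + (0*(-6) + 6)*(-12 - 1*12) = (-1/5 - 4) + (0 + 6)*(-12 - 12) = -21/5 + 6*(-24) = -21/5 - 144 = -741/5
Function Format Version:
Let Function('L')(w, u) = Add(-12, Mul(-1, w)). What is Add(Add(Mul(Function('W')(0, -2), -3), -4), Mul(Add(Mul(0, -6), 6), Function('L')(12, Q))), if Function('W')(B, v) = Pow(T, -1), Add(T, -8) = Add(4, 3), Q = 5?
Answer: Rational(-741, 5) ≈ -148.20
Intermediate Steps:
T = 15 (T = Add(8, Add(4, 3)) = Add(8, 7) = 15)
Function('W')(B, v) = Rational(1, 15) (Function('W')(B, v) = Pow(15, -1) = Rational(1, 15))
Add(Add(Mul(Function('W')(0, -2), -3), -4), Mul(Add(Mul(0, -6), 6), Function('L')(12, Q))) = Add(Add(Mul(Rational(1, 15), -3), -4), Mul(Add(Mul(0, -6), 6), Add(-12, Mul(-1, 12)))) = Add(Add(Rational(-1, 5), -4), Mul(Add(0, 6), Add(-12, -12))) = Add(Rational(-21, 5), Mul(6, -24)) = Add(Rational(-21, 5), -144) = Rational(-741, 5)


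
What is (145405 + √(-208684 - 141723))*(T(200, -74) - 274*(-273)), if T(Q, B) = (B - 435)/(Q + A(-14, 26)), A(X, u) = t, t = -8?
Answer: 2088230272375/192 + 14361475*I*√350407/192 ≈ 1.0876e+10 + 4.4278e+7*I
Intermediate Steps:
A(X, u) = -8
T(Q, B) = (-435 + B)/(-8 + Q) (T(Q, B) = (B - 435)/(Q - 8) = (-435 + B)/(-8 + Q))
(145405 + √(-208684 - 141723))*(T(200, -74) - 274*(-273)) = (145405 + √(-208684 - 141723))*((-435 - 74)/(-8 + 200) - 274*(-273)) = (145405 + √(-350407))*(-509/192 + 74802) = (145405 + I*√350407)*((1/192)*(-509) + 74802) = (145405 + I*√350407)*(-509/192 + 74802) = (145405 + I*√350407)*(14361475/192) = 2088230272375/192 + 14361475*I*√350407/192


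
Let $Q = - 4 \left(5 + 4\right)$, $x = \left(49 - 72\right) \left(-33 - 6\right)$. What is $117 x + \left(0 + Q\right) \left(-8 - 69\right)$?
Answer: $107721$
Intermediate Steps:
$x = 897$ ($x = \left(-23\right) \left(-39\right) = 897$)
$Q = -36$ ($Q = \left(-4\right) 9 = -36$)
$117 x + \left(0 + Q\right) \left(-8 - 69\right) = 117 \cdot 897 + \left(0 - 36\right) \left(-8 - 69\right) = 104949 - -2772 = 104949 + 2772 = 107721$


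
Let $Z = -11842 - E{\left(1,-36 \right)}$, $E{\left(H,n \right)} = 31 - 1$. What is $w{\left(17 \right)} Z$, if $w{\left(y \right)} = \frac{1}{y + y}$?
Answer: $- \frac{5936}{17} \approx -349.18$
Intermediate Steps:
$E{\left(H,n \right)} = 30$ ($E{\left(H,n \right)} = 31 - 1 = 30$)
$w{\left(y \right)} = \frac{1}{2 y}$
$Z = -11872$ ($Z = -11842 - 30 = -11872$)
$w{\left(17 \right)} Z = \frac{1}{2 \cdot 17} \left(-11872\right) = \frac{1}{2} \cdot \frac{1}{17} \left(-11872\right) = \frac{1}{34} \left(-11872\right) = - \frac{5936}{17}$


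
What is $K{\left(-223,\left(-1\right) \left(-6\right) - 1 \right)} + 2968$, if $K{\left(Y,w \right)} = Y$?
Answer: $2745$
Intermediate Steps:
$K{\left(-223,\left(-1\right) \left(-6\right) - 1 \right)} + 2968 = -223 + 2968 = 2745$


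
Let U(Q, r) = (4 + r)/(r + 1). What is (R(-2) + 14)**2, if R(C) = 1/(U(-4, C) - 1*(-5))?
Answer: 1849/9 ≈ 205.44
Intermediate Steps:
U(Q, r) = (4 + r)/(1 + r)
R(C) = 1/(5 + (4 + C)/(1 + C)) (R(C) = 1/((4 + C)/(1 + C) - 1*(-5)) = 1/((4 + C)/(1 + C) + 5) = 1/(5 + (4 + C)/(1 + C)))
(R(-2) + 14)**2 = ((1 - 2)/(3*(3 + 2*(-2))) + 14)**2 = ((1/3)*(-1)/(3 - 4) + 14)**2 = ((1/3)*(-1)/(-1) + 14)**2 = ((1/3)*(-1)*(-1) + 14)**2 = (1/3 + 14)**2 = (43/3)**2 = 1849/9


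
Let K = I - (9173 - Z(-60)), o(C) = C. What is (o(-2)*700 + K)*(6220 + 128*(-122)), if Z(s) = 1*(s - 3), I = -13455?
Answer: 226359036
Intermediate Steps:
Z(s) = -3 + s (Z(s) = 1*(-3 + s) = -3 + s)
K = -22691 (K = -13455 - (9173 - (-3 - 60)) = -13455 - (9173 - 1*(-63)) = -13455 - (9173 + 63) = -13455 - 1*9236 = -13455 - 9236 = -22691)
(o(-2)*700 + K)*(6220 + 128*(-122)) = (-2*700 - 22691)*(6220 + 128*(-122)) = (-1400 - 22691)*(6220 - 15616) = -24091*(-9396) = 226359036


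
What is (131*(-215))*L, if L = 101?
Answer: -2844665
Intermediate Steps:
(131*(-215))*L = (131*(-215))*101 = -28165*101 = -2844665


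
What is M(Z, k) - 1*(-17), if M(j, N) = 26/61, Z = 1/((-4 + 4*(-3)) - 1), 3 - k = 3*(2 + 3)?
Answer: 1063/61 ≈ 17.426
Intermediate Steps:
k = -12 (k = 3 - 3*(2 + 3) = 3 - 3*5 = 3 - 1*15 = 3 - 15 = -12)
Z = -1/17 (Z = 1/((-4 - 12) - 1) = 1/(-16 - 1) = 1/(-17) = -1/17 ≈ -0.058824)
M(j, N) = 26/61 (M(j, N) = 26*(1/61) = 26/61)
M(Z, k) - 1*(-17) = 26/61 - 1*(-17) = 26/61 + 17 = 1063/61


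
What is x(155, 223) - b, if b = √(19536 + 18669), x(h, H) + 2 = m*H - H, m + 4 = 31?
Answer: 5796 - 3*√4245 ≈ 5600.5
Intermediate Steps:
m = 27 (m = -4 + 31 = 27)
x(h, H) = -2 + 26*H (x(h, H) = -2 + (27*H - H) = -2 + 26*H)
b = 3*√4245 (b = √38205 = 3*√4245 ≈ 195.46)
x(155, 223) - b = (-2 + 26*223) - 3*√4245 = (-2 + 5798) - 3*√4245 = 5796 - 3*√4245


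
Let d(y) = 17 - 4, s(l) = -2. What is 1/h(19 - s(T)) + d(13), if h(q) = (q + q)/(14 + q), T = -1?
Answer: 83/6 ≈ 13.833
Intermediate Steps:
d(y) = 13
h(q) = 2*q/(14 + q) (h(q) = (2*q)/(14 + q) = 2*q/(14 + q))
1/h(19 - s(T)) + d(13) = 1/(2*(19 - 1*(-2))/(14 + (19 - 1*(-2)))) + 13 = 1/(2*(19 + 2)/(14 + (19 + 2))) + 13 = 1/(2*21/(14 + 21)) + 13 = 1/(2*21/35) + 13 = 1/(2*21*(1/35)) + 13 = 1/(6/5) + 13 = ⅚ + 13 = 83/6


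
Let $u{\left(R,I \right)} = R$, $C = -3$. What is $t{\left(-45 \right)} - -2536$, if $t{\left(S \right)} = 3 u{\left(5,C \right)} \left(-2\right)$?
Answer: $2506$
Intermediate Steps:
$t{\left(S \right)} = -30$ ($t{\left(S \right)} = 3 \cdot 5 \left(-2\right) = 15 \left(-2\right) = -30$)
$t{\left(-45 \right)} - -2536 = -30 - -2536 = -30 + 2536 = 2506$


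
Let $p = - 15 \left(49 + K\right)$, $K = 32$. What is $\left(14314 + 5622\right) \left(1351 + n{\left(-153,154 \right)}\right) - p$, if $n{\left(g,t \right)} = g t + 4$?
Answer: $-442717537$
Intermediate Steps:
$n{\left(g,t \right)} = 4 + g t$
$p = -1215$ ($p = - 15 \left(49 + 32\right) = \left(-15\right) 81 = -1215$)
$\left(14314 + 5622\right) \left(1351 + n{\left(-153,154 \right)}\right) - p = \left(14314 + 5622\right) \left(1351 + \left(4 - 23562\right)\right) - -1215 = 19936 \left(1351 + \left(4 - 23562\right)\right) + 1215 = 19936 \left(1351 - 23558\right) + 1215 = 19936 \left(-22207\right) + 1215 = -442718752 + 1215 = -442717537$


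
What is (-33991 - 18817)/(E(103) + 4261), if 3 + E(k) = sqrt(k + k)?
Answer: -112428232/9065179 + 26404*sqrt(206)/9065179 ≈ -12.360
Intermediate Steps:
E(k) = -3 + sqrt(2)*sqrt(k) (E(k) = -3 + sqrt(k + k) = -3 + sqrt(2*k) = -3 + sqrt(2)*sqrt(k))
(-33991 - 18817)/(E(103) + 4261) = (-33991 - 18817)/((-3 + sqrt(2)*sqrt(103)) + 4261) = -52808/((-3 + sqrt(206)) + 4261) = -52808/(4258 + sqrt(206))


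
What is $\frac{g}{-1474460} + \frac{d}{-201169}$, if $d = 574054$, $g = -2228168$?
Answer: $- \frac{930330216}{693027205} \approx -1.3424$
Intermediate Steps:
$\frac{g}{-1474460} + \frac{d}{-201169} = - \frac{2228168}{-1474460} + \frac{574054}{-201169} = \left(-2228168\right) \left(- \frac{1}{1474460}\right) + 574054 \left(- \frac{1}{201169}\right) = \frac{5206}{3445} - \frac{574054}{201169} = - \frac{930330216}{693027205}$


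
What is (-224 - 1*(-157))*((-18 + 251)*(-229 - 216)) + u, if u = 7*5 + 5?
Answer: 6946935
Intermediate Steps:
u = 40 (u = 35 + 5 = 40)
(-224 - 1*(-157))*((-18 + 251)*(-229 - 216)) + u = (-224 - 1*(-157))*((-18 + 251)*(-229 - 216)) + 40 = (-224 + 157)*(233*(-445)) + 40 = -67*(-103685) + 40 = 6946895 + 40 = 6946935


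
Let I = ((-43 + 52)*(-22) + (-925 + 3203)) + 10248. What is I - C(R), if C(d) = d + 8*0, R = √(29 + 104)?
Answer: 12328 - √133 ≈ 12316.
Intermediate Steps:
R = √133 ≈ 11.533
C(d) = d (C(d) = d + 0 = d)
I = 12328 (I = (9*(-22) + 2278) + 10248 = (-198 + 2278) + 10248 = 2080 + 10248 = 12328)
I - C(R) = 12328 - √133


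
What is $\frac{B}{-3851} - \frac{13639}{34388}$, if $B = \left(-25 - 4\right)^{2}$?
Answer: $- \frac{81444097}{132428188} \approx -0.61501$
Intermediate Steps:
$B = 841$ ($B = \left(-29\right)^{2} = 841$)
$\frac{B}{-3851} - \frac{13639}{34388} = \frac{841}{-3851} - \frac{13639}{34388} = 841 \left(- \frac{1}{3851}\right) - \frac{13639}{34388} = - \frac{841}{3851} - \frac{13639}{34388} = - \frac{81444097}{132428188}$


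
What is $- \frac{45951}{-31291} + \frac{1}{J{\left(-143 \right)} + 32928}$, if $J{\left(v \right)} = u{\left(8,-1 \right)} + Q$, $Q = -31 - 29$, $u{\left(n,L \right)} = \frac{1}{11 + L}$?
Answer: $\frac{15103533541}{10284757171} \approx 1.4685$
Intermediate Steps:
$Q = -60$ ($Q = -31 - 29 = -60$)
$J{\left(v \right)} = - \frac{599}{10}$ ($J{\left(v \right)} = \frac{1}{11 - 1} - 60 = \frac{1}{10} - 60 = - \frac{599}{10}$)
$- \frac{45951}{-31291} + \frac{1}{J{\left(-143 \right)} + 32928} = - \frac{45951}{-31291} + \frac{1}{- \frac{599}{10} + 32928} = \left(-45951\right) \left(- \frac{1}{31291}\right) + \frac{1}{\frac{328681}{10}} = \frac{45951}{31291} + \frac{10}{328681} = \frac{15103533541}{10284757171}$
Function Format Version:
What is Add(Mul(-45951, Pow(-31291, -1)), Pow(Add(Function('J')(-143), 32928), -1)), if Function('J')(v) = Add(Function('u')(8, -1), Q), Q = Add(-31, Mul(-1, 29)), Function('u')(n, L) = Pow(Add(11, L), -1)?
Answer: Rational(15103533541, 10284757171) ≈ 1.4685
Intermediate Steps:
Q = -60 (Q = Add(-31, -29) = -60)
Function('J')(v) = Rational(-599, 10) (Function('J')(v) = Add(Pow(Add(11, -1), -1), -60) = Add(Pow(10, -1), -60) = Add(Rational(1, 10), -60) = Rational(-599, 10))
Add(Mul(-45951, Pow(-31291, -1)), Pow(Add(Function('J')(-143), 32928), -1)) = Add(Mul(-45951, Pow(-31291, -1)), Pow(Add(Rational(-599, 10), 32928), -1)) = Add(Mul(-45951, Rational(-1, 31291)), Pow(Rational(328681, 10), -1)) = Add(Rational(45951, 31291), Rational(10, 328681)) = Rational(15103533541, 10284757171)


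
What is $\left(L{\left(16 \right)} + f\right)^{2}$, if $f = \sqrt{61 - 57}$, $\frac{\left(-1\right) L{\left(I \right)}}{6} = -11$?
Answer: $4624$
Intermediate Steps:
$L{\left(I \right)} = 66$ ($L{\left(I \right)} = \left(-6\right) \left(-11\right) = 66$)
$f = 2$ ($f = \sqrt{4} = 2$)
$\left(L{\left(16 \right)} + f\right)^{2} = \left(66 + 2\right)^{2} = 68^{2} = 4624$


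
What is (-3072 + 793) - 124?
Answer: -2403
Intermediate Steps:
(-3072 + 793) - 124 = -2279 - 124 = -2403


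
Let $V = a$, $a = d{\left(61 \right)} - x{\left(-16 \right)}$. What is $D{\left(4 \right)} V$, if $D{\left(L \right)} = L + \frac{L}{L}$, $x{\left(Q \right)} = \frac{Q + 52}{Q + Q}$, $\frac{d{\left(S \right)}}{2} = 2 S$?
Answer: $\frac{9805}{8} \approx 1225.6$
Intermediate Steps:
$d{\left(S \right)} = 4 S$ ($d{\left(S \right)} = 2 \cdot 2 S = 4 S$)
$x{\left(Q \right)} = \frac{52 + Q}{2 Q}$
$D{\left(L \right)} = 1 + L$ ($D{\left(L \right)} = L + 1 = 1 + L$)
$a = \frac{1961}{8}$ ($a = 4 \cdot 61 - \frac{52 - 16}{2 \left(-16\right)} = 244 - \frac{1}{2} \left(- \frac{1}{16}\right) 36 = 244 - - \frac{9}{8} = 244 + \frac{9}{8} = \frac{1961}{8} \approx 245.13$)
$V = \frac{1961}{8} \approx 245.13$
$D{\left(4 \right)} V = \left(1 + 4\right) \frac{1961}{8} = 5 \cdot \frac{1961}{8} = \frac{9805}{8}$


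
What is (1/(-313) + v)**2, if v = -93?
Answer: 847392100/97969 ≈ 8649.6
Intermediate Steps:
(1/(-313) + v)**2 = (1/(-313) - 93)**2 = (-1/313 - 93)**2 = (-29110/313)**2 = 847392100/97969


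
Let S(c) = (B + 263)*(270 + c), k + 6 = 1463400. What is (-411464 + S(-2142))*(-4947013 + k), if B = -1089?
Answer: -3953238710152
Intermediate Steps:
k = 1463394 (k = -6 + 1463400 = 1463394)
S(c) = -223020 - 826*c (S(c) = (-1089 + 263)*(270 + c) = -826*(270 + c) = -223020 - 826*c)
(-411464 + S(-2142))*(-4947013 + k) = (-411464 + (-223020 - 826*(-2142)))*(-4947013 + 1463394) = (-411464 + (-223020 + 1769292))*(-3483619) = (-411464 + 1546272)*(-3483619) = 1134808*(-3483619) = -3953238710152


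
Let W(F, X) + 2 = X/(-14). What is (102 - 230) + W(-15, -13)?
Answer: -1807/14 ≈ -129.07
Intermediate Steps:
W(F, X) = -2 - X/14 (W(F, X) = -2 + X/(-14) = -2 + X*(-1/14) = -2 - X/14)
(102 - 230) + W(-15, -13) = (102 - 230) + (-2 - 1/14*(-13)) = -128 + (-2 + 13/14) = -128 - 15/14 = -1807/14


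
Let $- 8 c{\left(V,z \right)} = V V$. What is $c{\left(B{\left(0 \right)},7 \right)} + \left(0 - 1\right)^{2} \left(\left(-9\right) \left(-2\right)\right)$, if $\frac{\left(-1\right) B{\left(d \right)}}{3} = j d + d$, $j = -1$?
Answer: $18$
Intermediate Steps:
$B{\left(d \right)} = 0$ ($B{\left(d \right)} = - 3 \left(- d + d\right) = \left(-3\right) 0 = 0$)
$c{\left(V,z \right)} = - \frac{V^{2}}{8}$ ($c{\left(V,z \right)} = - \frac{V V}{8} = - \frac{V^{2}}{8}$)
$c{\left(B{\left(0 \right)},7 \right)} + \left(0 - 1\right)^{2} \left(\left(-9\right) \left(-2\right)\right) = - \frac{0^{2}}{8} + \left(0 - 1\right)^{2} \left(\left(-9\right) \left(-2\right)\right) = \left(- \frac{1}{8}\right) 0 + \left(-1\right)^{2} \cdot 18 = 0 + 1 \cdot 18 = 0 + 18 = 18$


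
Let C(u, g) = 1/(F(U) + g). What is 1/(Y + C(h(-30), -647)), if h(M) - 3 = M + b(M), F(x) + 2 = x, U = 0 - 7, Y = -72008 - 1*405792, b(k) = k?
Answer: -656/313436801 ≈ -2.0929e-6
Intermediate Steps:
Y = -477800 (Y = -72008 - 405792 = -477800)
U = -7
F(x) = -2 + x
h(M) = 3 + 2*M (h(M) = 3 + (M + M) = 3 + 2*M)
C(u, g) = 1/(-9 + g) (C(u, g) = 1/((-2 - 7) + g) = 1/(-9 + g))
1/(Y + C(h(-30), -647)) = 1/(-477800 + 1/(-9 - 647)) = 1/(-477800 + 1/(-656)) = 1/(-477800 - 1/656) = 1/(-313436801/656) = -656/313436801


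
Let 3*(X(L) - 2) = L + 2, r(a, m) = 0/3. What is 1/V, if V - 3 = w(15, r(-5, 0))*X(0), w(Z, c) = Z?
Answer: 1/43 ≈ 0.023256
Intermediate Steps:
r(a, m) = 0 (r(a, m) = 0*(1/3) = 0)
X(L) = 8/3 + L/3 (X(L) = 2 + (L + 2)/3 = 2 + (2 + L)/3 = 2 + (2/3 + L/3) = 8/3 + L/3)
V = 43 (V = 3 + 15*(8/3 + (1/3)*0) = 3 + 15*(8/3 + 0) = 3 + 15*(8/3) = 3 + 40 = 43)
1/V = 1/43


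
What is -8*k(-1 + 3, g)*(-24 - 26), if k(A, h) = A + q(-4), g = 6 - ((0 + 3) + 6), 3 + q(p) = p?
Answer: -2000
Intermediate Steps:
q(p) = -3 + p
g = -3 (g = 6 - (3 + 6) = 6 - 1*9 = 6 - 9 = -3)
k(A, h) = -7 + A (k(A, h) = A + (-3 - 4) = A - 7 = -7 + A)
-8*k(-1 + 3, g)*(-24 - 26) = -8*(-7 + (-1 + 3))*(-24 - 26) = -8*(-7 + 2)*(-50) = -(-40)*(-50) = -8*250 = -2000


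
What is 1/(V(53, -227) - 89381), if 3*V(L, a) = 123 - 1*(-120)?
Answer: -1/89300 ≈ -1.1198e-5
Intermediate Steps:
V(L, a) = 81 (V(L, a) = (123 - 1*(-120))/3 = (123 + 120)/3 = (1/3)*243 = 81)
1/(V(53, -227) - 89381) = 1/(81 - 89381) = 1/(-89300) = -1/89300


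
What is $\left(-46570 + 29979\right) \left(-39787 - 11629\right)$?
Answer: $853042856$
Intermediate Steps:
$\left(-46570 + 29979\right) \left(-39787 - 11629\right) = \left(-16591\right) \left(-51416\right) = 853042856$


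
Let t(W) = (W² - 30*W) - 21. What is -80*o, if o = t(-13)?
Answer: -43040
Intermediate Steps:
t(W) = -21 + W² - 30*W
o = 538 (o = -21 + (-13)² - 30*(-13) = -21 + 169 + 390 = 538)
-80*o = -80*538 = -43040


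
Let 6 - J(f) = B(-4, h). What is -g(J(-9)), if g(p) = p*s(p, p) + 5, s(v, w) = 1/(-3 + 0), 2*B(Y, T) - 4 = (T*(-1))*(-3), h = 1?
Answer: -25/6 ≈ -4.1667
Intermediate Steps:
B(Y, T) = 2 + 3*T/2 (B(Y, T) = 2 + ((T*(-1))*(-3))/2 = 2 + (-T*(-3))/2 = 2 + (3*T)/2 = 2 + 3*T/2)
J(f) = 5/2 (J(f) = 6 - (2 + (3/2)*1) = 6 - (2 + 3/2) = 6 - 1*7/2 = 6 - 7/2 = 5/2)
s(v, w) = -⅓ (s(v, w) = 1/(-3) = -⅓)
g(p) = 5 - p/3 (g(p) = p*(-⅓) + 5 = -p/3 + 5 = 5 - p/3)
-g(J(-9)) = -(5 - ⅓*5/2) = -(5 - ⅚) = -1*25/6 = -25/6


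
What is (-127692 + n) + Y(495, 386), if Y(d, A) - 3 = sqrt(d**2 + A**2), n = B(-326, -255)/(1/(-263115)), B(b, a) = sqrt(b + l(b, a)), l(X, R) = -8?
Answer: -127689 + sqrt(394021) - 263115*I*sqrt(334) ≈ -1.2706e+5 - 4.8086e+6*I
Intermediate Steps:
B(b, a) = sqrt(-8 + b) (B(b, a) = sqrt(b - 8) = sqrt(-8 + b))
n = -263115*I*sqrt(334) (n = sqrt(-8 - 326)/(1/(-263115)) = sqrt(-334)/(-1/263115) = (I*sqrt(334))*(-263115) = -263115*I*sqrt(334) ≈ -4.8086e+6*I)
Y(d, A) = 3 + sqrt(A**2 + d**2) (Y(d, A) = 3 + sqrt(d**2 + A**2) = 3 + sqrt(A**2 + d**2))
(-127692 + n) + Y(495, 386) = (-127692 - 263115*I*sqrt(334)) + (3 + sqrt(386**2 + 495**2)) = (-127692 - 263115*I*sqrt(334)) + (3 + sqrt(148996 + 245025)) = (-127692 - 263115*I*sqrt(334)) + (3 + sqrt(394021)) = -127689 + sqrt(394021) - 263115*I*sqrt(334)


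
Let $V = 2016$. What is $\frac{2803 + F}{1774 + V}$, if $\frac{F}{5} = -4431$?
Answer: $- \frac{9676}{1895} \approx -5.1061$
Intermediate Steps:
$F = -22155$ ($F = 5 \left(-4431\right) = -22155$)
$\frac{2803 + F}{1774 + V} = \frac{2803 - 22155}{1774 + 2016} = - \frac{19352}{3790} = \left(-19352\right) \frac{1}{3790} = - \frac{9676}{1895}$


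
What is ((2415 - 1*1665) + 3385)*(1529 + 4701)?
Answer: 25761050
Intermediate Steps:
((2415 - 1*1665) + 3385)*(1529 + 4701) = ((2415 - 1665) + 3385)*6230 = (750 + 3385)*6230 = 4135*6230 = 25761050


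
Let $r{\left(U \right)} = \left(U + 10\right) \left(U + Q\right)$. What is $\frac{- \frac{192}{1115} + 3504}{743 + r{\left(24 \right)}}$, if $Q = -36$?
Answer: $\frac{3906768}{373525} \approx 10.459$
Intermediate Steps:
$r{\left(U \right)} = \left(-36 + U\right) \left(10 + U\right)$ ($r{\left(U \right)} = \left(U + 10\right) \left(U - 36\right) = \left(10 + U\right) \left(-36 + U\right) = \left(-36 + U\right) \left(10 + U\right)$)
$\frac{- \frac{192}{1115} + 3504}{743 + r{\left(24 \right)}} = \frac{- \frac{192}{1115} + 3504}{743 - \left(984 - 576\right)} = \frac{\left(-192\right) \frac{1}{1115} + 3504}{743 - 408} = \frac{- \frac{192}{1115} + 3504}{743 - 408} = \frac{3906768}{1115 \cdot 335} = \frac{3906768}{1115} \cdot \frac{1}{335} = \frac{3906768}{373525}$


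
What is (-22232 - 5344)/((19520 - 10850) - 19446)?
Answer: 1149/449 ≈ 2.5590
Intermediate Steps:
(-22232 - 5344)/((19520 - 10850) - 19446) = -27576/(8670 - 19446) = -27576/(-10776) = -27576*(-1/10776) = 1149/449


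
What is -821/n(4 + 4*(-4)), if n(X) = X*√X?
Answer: -821*I*√3/72 ≈ -19.75*I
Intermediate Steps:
n(X) = X^(3/2)
-821/n(4 + 4*(-4)) = -821/(4 + 4*(-4))^(3/2) = -821/(4 - 16)^(3/2) = -821*I*√3/72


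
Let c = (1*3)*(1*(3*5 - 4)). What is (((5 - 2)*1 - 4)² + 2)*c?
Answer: 99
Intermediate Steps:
c = 33 (c = 3*(1*(15 - 4)) = 3*(1*11) = 3*11 = 33)
(((5 - 2)*1 - 4)² + 2)*c = (((5 - 2)*1 - 4)² + 2)*33 = ((3*1 - 4)² + 2)*33 = ((3 - 4)² + 2)*33 = ((-1)² + 2)*33 = (1 + 2)*33 = 3*33 = 99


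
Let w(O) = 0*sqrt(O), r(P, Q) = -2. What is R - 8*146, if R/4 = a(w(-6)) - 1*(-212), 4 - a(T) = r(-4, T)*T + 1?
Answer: -308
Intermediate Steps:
w(O) = 0
a(T) = 3 + 2*T (a(T) = 4 - (-2*T + 1) = 4 - (1 - 2*T) = 4 + (-1 + 2*T) = 3 + 2*T)
R = 860 (R = 4*((3 + 2*0) - 1*(-212)) = 4*((3 + 0) + 212) = 4*(3 + 212) = 4*215 = 860)
R - 8*146 = 860 - 8*146 = 860 - 1*1168 = 860 - 1168 = -308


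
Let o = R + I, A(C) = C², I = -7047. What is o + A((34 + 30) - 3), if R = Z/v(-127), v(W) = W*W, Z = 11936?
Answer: -53633118/16129 ≈ -3325.3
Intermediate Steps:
v(W) = W²
R = 11936/16129 (R = 11936/((-127)²) = 11936/16129 ≈ 0.74003)
o = -113649127/16129 (o = 11936/16129 - 7047 = -113649127/16129 ≈ -7046.3)
o + A((34 + 30) - 3) = -113649127/16129 + ((34 + 30) - 3)² = -113649127/16129 + (64 - 3)² = -113649127/16129 + 61² = -113649127/16129 + 3721 = -53633118/16129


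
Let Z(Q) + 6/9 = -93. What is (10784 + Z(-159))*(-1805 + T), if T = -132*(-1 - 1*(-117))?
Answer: -548959307/3 ≈ -1.8299e+8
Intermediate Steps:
T = -15312 (T = -132*(-1 + 117) = -132*116 = -15312)
Z(Q) = -281/3 (Z(Q) = -⅔ - 93 = -281/3)
(10784 + Z(-159))*(-1805 + T) = (10784 - 281/3)*(-1805 - 15312) = (32071/3)*(-17117) = -548959307/3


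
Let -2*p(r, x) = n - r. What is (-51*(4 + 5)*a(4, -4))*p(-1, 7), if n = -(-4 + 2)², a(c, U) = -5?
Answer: 6885/2 ≈ 3442.5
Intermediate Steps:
n = -4 (n = -1*(-2)² = -1*4 = -4)
p(r, x) = 2 + r/2 (p(r, x) = -(-4 - r)/2 = 2 + r/2)
(-51*(4 + 5)*a(4, -4))*p(-1, 7) = (-51*(4 + 5)*(-5))*(2 + (½)*(-1)) = (-459*(-5))*(2 - ½) = -51*(-45)*(3/2) = 2295*(3/2) = 6885/2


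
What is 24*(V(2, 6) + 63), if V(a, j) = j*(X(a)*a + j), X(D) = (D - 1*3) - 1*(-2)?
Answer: 2664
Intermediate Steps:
X(D) = -1 + D (X(D) = (D - 3) + 2 = (-3 + D) + 2 = -1 + D)
V(a, j) = j*(j + a*(-1 + a)) (V(a, j) = j*((-1 + a)*a + j) = j*(a*(-1 + a) + j) = j*(j + a*(-1 + a)))
24*(V(2, 6) + 63) = 24*(6*(6 + 2*(-1 + 2)) + 63) = 24*(6*(6 + 2*1) + 63) = 24*(6*(6 + 2) + 63) = 24*(6*8 + 63) = 24*(48 + 63) = 24*111 = 2664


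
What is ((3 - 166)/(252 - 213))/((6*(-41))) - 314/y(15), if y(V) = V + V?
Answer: -501271/47970 ≈ -10.450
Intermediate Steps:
y(V) = 2*V
((3 - 166)/(252 - 213))/((6*(-41))) - 314/y(15) = ((3 - 166)/(252 - 213))/((6*(-41))) - 314/(2*15) = -163/39/(-246) - 314/30 = -163*1/39*(-1/246) - 314*1/30 = -163/39*(-1/246) - 157/15 = 163/9594 - 157/15 = -501271/47970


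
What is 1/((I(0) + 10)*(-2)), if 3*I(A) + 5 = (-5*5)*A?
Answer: -3/50 ≈ -0.060000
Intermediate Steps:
I(A) = -5/3 - 25*A/3 (I(A) = -5/3 + ((-5*5)*A)/3 = -5/3 + (-25*A)/3 = -5/3 - 25*A/3)
1/((I(0) + 10)*(-2)) = 1/(((-5/3 - 25/3*0) + 10)*(-2)) = 1/(((-5/3 + 0) + 10)*(-2)) = 1/((-5/3 + 10)*(-2)) = 1/((25/3)*(-2)) = 1/(-50/3) = -3/50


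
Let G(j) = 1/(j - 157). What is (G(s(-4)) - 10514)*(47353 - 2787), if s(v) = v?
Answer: -75439319330/161 ≈ -4.6857e+8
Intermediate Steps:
G(j) = 1/(-157 + j)
(G(s(-4)) - 10514)*(47353 - 2787) = (1/(-157 - 4) - 10514)*(47353 - 2787) = (1/(-161) - 10514)*44566 = (-1/161 - 10514)*44566 = -1692755/161*44566 = -75439319330/161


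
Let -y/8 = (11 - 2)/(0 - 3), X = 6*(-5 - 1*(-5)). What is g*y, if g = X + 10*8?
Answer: 1920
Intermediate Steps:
X = 0 (X = 6*(-5 + 5) = 6*0 = 0)
g = 80 (g = 0 + 10*8 = 0 + 80 = 80)
y = 24 (y = -8*(11 - 2)/(0 - 3) = -72/(-3) = -72*(-1)/3 = -8*(-3) = 24)
g*y = 80*24 = 1920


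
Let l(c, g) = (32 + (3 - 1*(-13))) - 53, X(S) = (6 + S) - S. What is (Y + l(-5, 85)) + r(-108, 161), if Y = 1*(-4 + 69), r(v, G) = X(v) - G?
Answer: -95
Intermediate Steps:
X(S) = 6
l(c, g) = -5 (l(c, g) = (32 + (3 + 13)) - 53 = (32 + 16) - 53 = 48 - 53 = -5)
r(v, G) = 6 - G
Y = 65 (Y = 1*65 = 65)
(Y + l(-5, 85)) + r(-108, 161) = (65 - 5) + (6 - 1*161) = 60 + (6 - 161) = 60 - 155 = -95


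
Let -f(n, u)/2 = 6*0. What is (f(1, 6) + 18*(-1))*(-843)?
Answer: 15174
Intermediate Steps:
f(n, u) = 0 (f(n, u) = -12*0 = -2*0 = 0)
(f(1, 6) + 18*(-1))*(-843) = (0 + 18*(-1))*(-843) = (0 - 18)*(-843) = -18*(-843) = 15174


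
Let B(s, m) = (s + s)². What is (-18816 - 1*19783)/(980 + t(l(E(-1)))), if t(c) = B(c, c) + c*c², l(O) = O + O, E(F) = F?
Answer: -38599/988 ≈ -39.068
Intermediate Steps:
l(O) = 2*O
B(s, m) = 4*s² (B(s, m) = (2*s)² = 4*s²)
t(c) = c³ + 4*c² (t(c) = 4*c² + c*c² = 4*c² + c³ = c³ + 4*c²)
(-18816 - 1*19783)/(980 + t(l(E(-1)))) = (-18816 - 1*19783)/(980 + (2*(-1))²*(4 + 2*(-1))) = (-18816 - 19783)/(980 + (-2)²*(4 - 2)) = -38599/(980 + 4*2) = -38599/(980 + 8) = -38599/988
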